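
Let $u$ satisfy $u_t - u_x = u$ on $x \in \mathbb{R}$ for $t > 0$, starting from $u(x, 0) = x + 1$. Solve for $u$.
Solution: Substitute $u = e^{t}w$, i.e. $w = e^{-t}u$.
By the product rule, $u_t = e^{t}(w_t + w)$, $u_x = e^{t}w_x$.
Substituting into the PDE and dividing by $e^{t}$: $w_t + w - w_x = w$.
The lower-order terms cancel, leaving the standard advection equation $w_t - w_x = 0$.
Initial data for $w$: $w(x,0) = u(x,0) = x + 1$.
Solve for $w$:
  By method of characteristics (waves move left with speed 1):
  Along characteristics $x + t =$ const, $w$ is constant, so $w(x,t) = f(x + t)$ with $f = w( \cdot , 0)$.
Hence $w(x,t) = t + x + 1$.
Transform back: $u(x,t) = e^{t}w(x,t)$.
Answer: $u(x, t) = t e^{t} + x e^{t} + e^{t}$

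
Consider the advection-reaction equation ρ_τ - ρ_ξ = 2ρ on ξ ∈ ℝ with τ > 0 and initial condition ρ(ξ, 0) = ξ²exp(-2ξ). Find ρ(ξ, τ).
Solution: Substitute ρ = exp(-2ξ)u, i.e. u = exp(2ξ)ρ.
By the product rule, ρ_ξ = exp(-2ξ)(u_ξ - 2u), ρ_τ = exp(-2ξ)u_τ.
Substituting into the PDE and dividing by exp(-2ξ): u_τ - (u_ξ - 2u) = 2u.
The lower-order terms cancel, leaving the standard advection equation u_τ - u_ξ = 0.
Initial data for u: u(ξ,0) = exp(2ξ)ρ(ξ,0) = ξ².
Solve for u:
  By method of characteristics (waves move left with speed 1):
  Along characteristics ξ + τ = const, u is constant, so u(ξ,τ) = f(ξ + τ) with f = u(·, 0).
Hence u(ξ,τ) = ξ² + 2ξτ + τ².
Transform back: ρ(ξ,τ) = exp(-2ξ)u(ξ,τ).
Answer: ρ(ξ, τ) = ξ²exp(-2ξ) + 2ξτexp(-2ξ) + τ²exp(-2ξ)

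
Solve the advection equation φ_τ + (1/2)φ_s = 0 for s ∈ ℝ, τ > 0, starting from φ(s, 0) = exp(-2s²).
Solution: By characteristics (ds/dτ = 1/2), φ(s,τ) = f(s - (1/2)τ) with f = φ(·, 0).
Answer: φ(s, τ) = exp(-2(s - τ/2)²)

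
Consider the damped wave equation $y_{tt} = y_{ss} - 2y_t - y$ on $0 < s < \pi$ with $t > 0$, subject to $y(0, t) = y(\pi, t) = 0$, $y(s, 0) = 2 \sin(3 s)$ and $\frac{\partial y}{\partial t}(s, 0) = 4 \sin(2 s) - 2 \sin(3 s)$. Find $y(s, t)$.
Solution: Substitute $y = e^{-t}u$.
Then $y_t = e^{-t}(u_t - u)$, $y_{tt} = e^{-t}(u_{tt} - 2u_t + u)$, $y_{ss} = e^{-t}u_{ss}$; substituting and dividing by $e^{-t}$, the lower-order terms cancel: $u_{tt} = u_{ss}$ (standard wave equation).
Data for $u$: $u(s,0) = y(s,0) = 2 \sin(3 s)$; $u_t(s,0) = y_t(s,0) + y(s,0) = 4 \sin(2 s)$. The boundary conditions carry over: $u(0,t) = u(\pi,t) = 0$.
Separating variables: $u = \sum [A_n \cos(\omega_n t) + B_n \sin(\omega_n t)] \sin(ns)$, $\omega_n = n$. From ICs ($B_n$ = velocity coefficient / $\omega_n$): $A_3=2, B_2=2$.
So $u(s,t) = 2 \sin(2 s) \sin(2 t) + 2 \sin(3 s) \cos(3 t)$, and $y(s,t) = e^{-t}u(s,t)$.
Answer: $y(s, t) = 2 e^{-t} \sin(2 s) \sin(2 t) + 2 e^{-t} \sin(3 s) \cos(3 t)$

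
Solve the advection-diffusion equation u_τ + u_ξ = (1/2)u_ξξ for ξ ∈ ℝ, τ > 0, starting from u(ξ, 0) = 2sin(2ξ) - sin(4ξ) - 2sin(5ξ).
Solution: Change to a moving frame: let η = ξ - τ, σ = τ and write u(ξ,τ) = w(η,σ).
By the chain rule u_τ = w_σ - w_η, u_ξ = w_η, u_ξξ = w_ηη.
Then u_τ + u_ξ = w_σ: the advection term cancels and the PDE becomes the heat equation w_σ = (1/2)w_ηη on η ∈ ℝ.
Initial data: w(η,0) = u(η,0) = 2sin(2η) - sin(4η) - 2sin(5η).
On η ∈ ℝ each mode satisfies (sin(nη))″ = -n² sin(nη), so exp(-n²σ/2) sin(nη) solves the heat equation; by superposition w(η,σ) = Σ c_n exp(-n²σ/2) sin(nη).
Reading off the coefficients: c_2=2, c_4=-1, c_5=-2, so w(η,σ) = 2exp(-2σ)sin(2η) - exp(-8σ)sin(4η) - 2exp(-25σ/2)sin(5η).
Substituting back η = ξ - τ, σ = τ: u(ξ,τ) = w(ξ - τ, τ).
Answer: u(ξ, τ) = 2exp(-2τ)sin(2ξ - 2τ) - exp(-8τ)sin(4ξ - 4τ) - 2exp(-25τ/2)sin(5ξ - 5τ)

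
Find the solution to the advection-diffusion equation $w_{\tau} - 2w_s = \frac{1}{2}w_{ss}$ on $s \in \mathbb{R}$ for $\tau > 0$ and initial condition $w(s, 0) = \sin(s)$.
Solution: Moving frame: $\eta = s + 2\tau$, $\sigma = \tau$, $w = u(\eta,\sigma)$, so $w_{\tau} = u_{\sigma} + 2u_{\eta}$ and $w_{ss} = u_{\eta\eta}$.
Hence $w_{\tau} - 2w_s = u_{\sigma}$ and the PDE becomes the heat equation $u_{\sigma} = \frac{1}{2}u_{\eta\eta}$ on $\eta \in \mathbb{R}$.
Initial data: $u(\eta,0) = w(\eta,0) = \sin(\eta)$. Each mode $\sin(n\eta)$ decays as $e^{-n^2\sigma/2}$ on $\mathbb{R}$, so $u(\eta,\sigma) = \sum c_n e^{-n^2\sigma/2} \sin(n\eta)$ with $c_1=1$: $u(\eta,\sigma) = e^{-\sigma/2} \sin(\eta)$.
Substituting back: $w(s,\tau) = u(s + 2\tau, \tau)$.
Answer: $w(s, \tau) = e^{-\tau/2} \sin(2 \tau + s)$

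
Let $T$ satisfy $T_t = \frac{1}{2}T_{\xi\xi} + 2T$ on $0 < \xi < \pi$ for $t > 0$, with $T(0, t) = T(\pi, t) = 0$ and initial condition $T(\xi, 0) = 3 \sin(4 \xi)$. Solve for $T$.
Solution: Substitute $T = e^{2t}u$.
Then $T_t = e^{2t}(u_t + 2u)$, $T_{\xi\xi} = e^{2t}u_{\xi\xi}$; substituting and dividing by $e^{2t}$, the lower-order terms cancel: $u_t = \frac{1}{2}u_{\xi\xi}$ (standard heat equation).
Data for $u$: $u(\xi,0) = T(\xi,0) = 3 \sin(4 \xi)$. The boundary conditions carry over: $u(0,t) = u(\pi,t) = 0$.
Separating variables: $u = \sum c_n e^{-n^2t/2} \sin(n\xi)$. From $u(\xi,0) = 3 \sin(4 \xi)$: $c_4=3$.
So $u(\xi,t) = 3 e^{-8 t} \sin(4 \xi)$, and $T(\xi,t) = e^{2t}u(\xi,t)$.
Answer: $T(\xi, t) = 3 e^{-6 t} \sin(4 \xi)$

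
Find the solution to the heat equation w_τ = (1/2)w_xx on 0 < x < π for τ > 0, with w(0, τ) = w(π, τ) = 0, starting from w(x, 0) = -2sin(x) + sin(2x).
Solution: Using separation of variables w = X(x)T(τ):
Eigenfunctions: sin(nx), n = 1, 2, 3, ...
General solution: w(x, τ) = Σ c_n sin(nx) exp(-n² τ/2)
Matching w(x,0) = -2sin(x) + sin(2x) term by term: c_1=-2, c_2=1.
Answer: w(x, τ) = exp(-2τ)sin(2x) - 2exp(-τ/2)sin(x)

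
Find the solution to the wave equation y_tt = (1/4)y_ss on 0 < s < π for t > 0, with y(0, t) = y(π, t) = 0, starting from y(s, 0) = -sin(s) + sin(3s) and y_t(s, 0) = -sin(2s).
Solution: Using separation of variables y = X(s)T(t):
Eigenfunctions: sin(ns), n = 1, 2, 3, ...
General solution: y(s, t) = Σ [A_n cos(n t/2) + B_n sin(n t/2)] sin(ns)
From y(s,0) = -sin(s) + sin(3s): A_1=-1, A_3=1. From y_t(s,0) = -sin(2s), using y_t(s,0) = Σ ω_n B_n sin(ns) with ω_n = n/2: B_2 = (-1)/1 = -1.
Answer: y(s, t) = -sin(s)cos(t/2) - sin(2s)sin(t) + sin(3s)cos(3t/2)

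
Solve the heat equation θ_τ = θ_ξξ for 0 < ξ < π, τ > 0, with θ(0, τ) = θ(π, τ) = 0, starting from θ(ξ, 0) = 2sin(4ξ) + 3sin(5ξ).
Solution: Using separation of variables θ = X(ξ)G(τ):
Eigenfunctions: sin(nξ), n = 1, 2, 3, ...
General solution: θ(ξ, τ) = Σ c_n sin(nξ) exp(-n² τ)
Matching θ(ξ,0) = 2sin(4ξ) + 3sin(5ξ) term by term: c_4=2, c_5=3.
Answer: θ(ξ, τ) = 2exp(-16τ)sin(4ξ) + 3exp(-25τ)sin(5ξ)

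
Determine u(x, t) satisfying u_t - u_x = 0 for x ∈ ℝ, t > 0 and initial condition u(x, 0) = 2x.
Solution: By characteristics (dx/dt = -1), u(x,t) = f(x + t) with f = u(·, 0).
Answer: u(x, t) = 2t + 2x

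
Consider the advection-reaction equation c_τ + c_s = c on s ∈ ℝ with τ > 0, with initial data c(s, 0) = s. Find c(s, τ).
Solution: Substitute c = exp(τ)u.
Then c_τ = exp(τ)(u_τ + u), c_s = exp(τ)u_s; substituting and dividing by exp(τ), the lower-order terms cancel: u_τ + u_s = 0 (standard advection equation).
Data for u: u(s,0) = c(s,0) = s.
By characteristics (ds/dτ = 1), u(s,τ) = f(s - τ) with f = u(·, 0).
So u(s,τ) = s - τ, and c(s,τ) = exp(τ)u(s,τ).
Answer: c(s, τ) = sexp(τ) - τexp(τ)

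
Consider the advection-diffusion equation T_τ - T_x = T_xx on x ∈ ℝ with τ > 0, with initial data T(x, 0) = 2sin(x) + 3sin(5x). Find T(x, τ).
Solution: Change to a moving frame: let η = x + τ, σ = τ and write T(x,τ) = u(η,σ).
By the chain rule T_τ = u_σ + u_η, T_x = u_η, T_xx = u_ηη.
Then T_τ - T_x = u_σ: the advection term cancels and the PDE becomes the heat equation u_σ = u_ηη on η ∈ ℝ.
Initial data: u(η,0) = T(η,0) = 2sin(η) + 3sin(5η).
On η ∈ ℝ each mode satisfies (sin(nη))″ = -n² sin(nη), so exp(-n²σ) sin(nη) solves the heat equation; by superposition u(η,σ) = Σ c_n exp(-n²σ) sin(nη).
Reading off the coefficients: c_1=2, c_5=3, so u(η,σ) = 2exp(-σ)sin(η) + 3exp(-25σ)sin(5η).
Substituting back η = x + τ, σ = τ: T(x,τ) = u(x + τ, τ).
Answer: T(x, τ) = 2exp(-τ)sin(x + τ) + 3exp(-25τ)sin(5x + 5τ)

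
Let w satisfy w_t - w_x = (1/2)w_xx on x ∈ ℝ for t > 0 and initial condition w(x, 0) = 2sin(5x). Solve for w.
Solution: Change to a moving frame: let η = x + t, σ = t and write w(x,t) = u(η,σ).
By the chain rule w_t = u_σ + u_η, w_x = u_η, w_xx = u_ηη.
Then w_t - w_x = u_σ: the advection term cancels and the PDE becomes the heat equation u_σ = (1/2)u_ηη on η ∈ ℝ.
Initial data: u(η,0) = w(η,0) = 2sin(5η).
On η ∈ ℝ each mode satisfies (sin(nη))″ = -n² sin(nη), so exp(-n²σ/2) sin(nη) solves the heat equation; by superposition u(η,σ) = Σ c_n exp(-n²σ/2) sin(nη).
Reading off the coefficients: c_5=2, so u(η,σ) = 2exp(-25σ/2)sin(5η).
Substituting back η = x + t, σ = t: w(x,t) = u(x + t, t).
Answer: w(x, t) = 2exp(-25t/2)sin(5t + 5x)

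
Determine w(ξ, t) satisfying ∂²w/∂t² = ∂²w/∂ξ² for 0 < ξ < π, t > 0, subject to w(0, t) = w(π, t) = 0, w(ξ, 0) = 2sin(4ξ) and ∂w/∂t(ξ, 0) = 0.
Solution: Using separation of variables w = X(ξ)T(t):
Eigenfunctions: sin(nξ), n = 1, 2, 3, ...
General solution: w(ξ, t) = Σ [A_n cos(n t) + B_n sin(n t)] sin(nξ)
From w(ξ,0) = 2sin(4ξ): A_4=2. From w_t(ξ,0) = 0: all B_n = 0.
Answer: w(ξ, t) = 2sin(4ξ)cos(4t)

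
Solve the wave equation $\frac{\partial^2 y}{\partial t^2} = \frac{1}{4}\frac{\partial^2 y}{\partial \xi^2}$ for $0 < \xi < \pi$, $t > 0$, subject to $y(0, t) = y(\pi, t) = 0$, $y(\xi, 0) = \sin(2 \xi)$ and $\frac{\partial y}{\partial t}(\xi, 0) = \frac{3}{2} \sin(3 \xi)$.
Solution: Using separation of variables $y = X(\xi)T(t)$:
Eigenfunctions: $\sin(n\xi)$, $n = 1, 2, 3, \ldots$
General solution: $y(\xi, t) = \sum [A_n \cos(n t/2) + B_n \sin(n t/2)] \sin(n\xi)$
From $y(\xi,0) = \sin(2 \xi)$: $A_2=1$. From $y_t(\xi,0) = \frac{3}{2} \sin(3 \xi)$, using $y_t(\xi,0) = \sum \omega_n B_n \sin(n\xi)$ with $\omega_n = n/2$: $B_3 = (3/2)/(3/2) = 1$.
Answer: $y(\xi, t) = \sin(2 \xi) \cos(t) + \sin(3 \xi) \sin(3 t/2)$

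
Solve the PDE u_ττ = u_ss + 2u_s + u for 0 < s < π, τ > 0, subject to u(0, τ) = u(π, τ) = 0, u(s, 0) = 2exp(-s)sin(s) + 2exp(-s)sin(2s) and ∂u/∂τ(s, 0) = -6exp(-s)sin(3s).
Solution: Substitute u = exp(-s)w, i.e. w = exp(s)u.
By the product rule, u_s = exp(-s)(w_s - w), u_ss = exp(-s)(w_ss - 2w_s + w), u_ττ = exp(-s)w_ττ.
Substituting into the PDE and dividing by exp(-s): w_ττ = (w_ss - 2w_s + w) + 2(w_s - w) + w.
The lower-order terms cancel, leaving the standard wave equation w_ττ = w_ss.
Initial data for w: w(s,0) = exp(s)u(s,0) = 2sin(s) + 2sin(2s); w_τ(s,0) = exp(s)u_τ(s,0) = -6sin(3s). The boundary conditions carry over: w(0,τ) = w(π,τ) = 0.
Solve for w:
  Using separation of variables w = X(s)T(τ):
  Eigenfunctions: sin(ns), n = 1, 2, 3, ...
  General solution: w(s, τ) = Σ [A_n cos(n τ) + B_n sin(n τ)] sin(ns)
  From w(s,0) = 2sin(s) + 2sin(2s): A_1=2, A_2=2. From w_τ(s,0) = -6sin(3s), using w_τ(s,0) = Σ ω_n B_n sin(ns) with ω_n = n: B_3 = (-6)/3 = -2.
Hence w(s,τ) = 2sin(s)cos(τ) + 2sin(2s)cos(2τ) - 2sin(3s)sin(3τ).
Transform back: u(s,τ) = exp(-s)w(s,τ).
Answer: u(s, τ) = 2exp(-s)sin(s)cos(τ) + 2exp(-s)sin(2s)cos(2τ) - 2exp(-s)sin(3s)sin(3τ)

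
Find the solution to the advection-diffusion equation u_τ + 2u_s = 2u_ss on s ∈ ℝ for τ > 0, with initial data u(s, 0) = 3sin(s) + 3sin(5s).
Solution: Moving frame: η = s - 2τ, σ = τ, u = w(η,σ), so u_τ = w_σ - 2w_η and u_ss = w_ηη.
Hence u_τ + 2u_s = w_σ and the PDE becomes the heat equation w_σ = 2w_ηη on η ∈ ℝ.
Initial data: w(η,0) = u(η,0) = 3sin(η) + 3sin(5η). Each mode sin(nη) decays as exp(-2n²σ) on ℝ, so w(η,σ) = Σ c_n exp(-2n²σ) sin(nη) with c_1=3, c_5=3: w(η,σ) = 3exp(-2σ)sin(η) + 3exp(-50σ)sin(5η).
Substituting back: u(s,τ) = w(s - 2τ, τ).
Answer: u(s, τ) = 3exp(-2τ)sin(s - 2τ) + 3exp(-50τ)sin(5s - 10τ)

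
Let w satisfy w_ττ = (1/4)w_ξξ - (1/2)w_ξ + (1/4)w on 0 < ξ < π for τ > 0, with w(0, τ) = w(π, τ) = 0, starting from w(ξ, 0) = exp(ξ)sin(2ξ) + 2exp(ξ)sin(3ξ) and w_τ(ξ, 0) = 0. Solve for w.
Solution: Substitute w = exp(ξ)u, i.e. u = exp(-ξ)w.
By the product rule, w_ξ = exp(ξ)(u_ξ + u), w_ξξ = exp(ξ)(u_ξξ + 2u_ξ + u), w_ττ = exp(ξ)u_ττ.
Substituting into the PDE and dividing by exp(ξ): u_ττ = (1/4)(u_ξξ + 2u_ξ + u) - (1/2)(u_ξ + u) + (1/4)u.
The lower-order terms cancel, leaving the standard wave equation u_ττ = (1/4)u_ξξ.
Initial data for u: u(ξ,0) = exp(-ξ)w(ξ,0) = sin(2ξ) + 2sin(3ξ); u_τ(ξ,0) = exp(-ξ)w_τ(ξ,0) = 0. The boundary conditions carry over: u(0,τ) = u(π,τ) = 0.
Solve for u:
  Using separation of variables u = X(ξ)T(τ):
  Eigenfunctions: sin(nξ), n = 1, 2, 3, ...
  General solution: u(ξ, τ) = Σ [A_n cos(n τ/2) + B_n sin(n τ/2)] sin(nξ)
  From u(ξ,0) = sin(2ξ) + 2sin(3ξ): A_2=1, A_3=2. From u_τ(ξ,0) = 0: all B_n = 0.
Hence u(ξ,τ) = sin(2ξ)cos(τ) + 2sin(3ξ)cos(3τ/2).
Transform back: w(ξ,τ) = exp(ξ)u(ξ,τ).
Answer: w(ξ, τ) = exp(ξ)sin(2ξ)cos(τ) + 2exp(ξ)sin(3ξ)cos(3τ/2)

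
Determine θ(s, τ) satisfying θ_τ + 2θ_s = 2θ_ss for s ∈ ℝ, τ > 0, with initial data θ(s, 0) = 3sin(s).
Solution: Moving frame: η = s - 2τ, σ = τ, θ = u(η,σ), so θ_τ = u_σ - 2u_η and θ_ss = u_ηη.
Hence θ_τ + 2θ_s = u_σ and the PDE becomes the heat equation u_σ = 2u_ηη on η ∈ ℝ.
Initial data: u(η,0) = θ(η,0) = 3sin(η). Each mode sin(nη) decays as exp(-2n²σ) on ℝ, so u(η,σ) = Σ c_n exp(-2n²σ) sin(nη) with c_1=3: u(η,σ) = 3exp(-2σ)sin(η).
Substituting back: θ(s,τ) = u(s - 2τ, τ).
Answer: θ(s, τ) = 3exp(-2τ)sin(s - 2τ)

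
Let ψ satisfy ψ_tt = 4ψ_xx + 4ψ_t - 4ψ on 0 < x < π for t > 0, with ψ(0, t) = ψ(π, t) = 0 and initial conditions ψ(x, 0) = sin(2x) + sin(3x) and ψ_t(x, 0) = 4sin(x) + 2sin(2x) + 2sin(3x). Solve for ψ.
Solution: Substitute ψ = exp(2t)u, i.e. u = exp(-2t)ψ.
By the product rule, ψ_t = exp(2t)(u_t + 2u), ψ_tt = exp(2t)(u_tt + 4u_t + 4u), ψ_xx = exp(2t)u_xx.
Substituting into the PDE and dividing by exp(2t): u_tt + 4u_t + 4u = 4u_xx + 4(u_t + 2u) - 4u.
The lower-order terms cancel, leaving the standard wave equation u_tt = 4u_xx.
Initial data for u: u(x,0) = ψ(x,0) = sin(2x) + sin(3x); u_t(x,0) = ψ_t(x,0) - 2ψ(x,0) = 4sin(x). The boundary conditions carry over: u(0,t) = u(π,t) = 0.
Solve for u:
  Using separation of variables u = X(x)T(t):
  Eigenfunctions: sin(nx), n = 1, 2, 3, ...
  General solution: u(x, t) = Σ [A_n cos(2n t) + B_n sin(2n t)] sin(nx)
  From u(x,0) = sin(2x) + sin(3x): A_2=1, A_3=1. From u_t(x,0) = 4sin(x), using u_t(x,0) = Σ ω_n B_n sin(nx) with ω_n = 2n: B_1 = 4/2 = 2.
Hence u(x,t) = 2sin(2t)sin(x) + sin(2x)cos(4t) + sin(3x)cos(6t).
Transform back: ψ(x,t) = exp(2t)u(x,t).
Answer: ψ(x, t) = 2exp(2t)sin(2t)sin(x) + exp(2t)sin(2x)cos(4t) + exp(2t)sin(3x)cos(6t)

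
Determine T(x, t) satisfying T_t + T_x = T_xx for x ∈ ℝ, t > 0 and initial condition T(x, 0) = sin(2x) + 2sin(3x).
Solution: Change to a moving frame: let η = x - t, σ = t and write T(x,t) = u(η,σ).
By the chain rule T_t = u_σ - u_η, T_x = u_η, T_xx = u_ηη.
Then T_t + T_x = u_σ: the advection term cancels and the PDE becomes the heat equation u_σ = u_ηη on η ∈ ℝ.
Initial data: u(η,0) = T(η,0) = sin(2η) + 2sin(3η).
On η ∈ ℝ each mode satisfies (sin(nη))″ = -n² sin(nη), so exp(-n²σ) sin(nη) solves the heat equation; by superposition u(η,σ) = Σ c_n exp(-n²σ) sin(nη).
Reading off the coefficients: c_2=1, c_3=2, so u(η,σ) = exp(-4σ)sin(2η) + 2exp(-9σ)sin(3η).
Substituting back η = x - t, σ = t: T(x,t) = u(x - t, t).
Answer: T(x, t) = -exp(-4t)sin(2t - 2x) - 2exp(-9t)sin(3t - 3x)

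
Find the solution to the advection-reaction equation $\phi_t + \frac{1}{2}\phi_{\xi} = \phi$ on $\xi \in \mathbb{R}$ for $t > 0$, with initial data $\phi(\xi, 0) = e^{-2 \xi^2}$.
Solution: Substitute $\phi = e^{t}u$, i.e. $u = e^{-t}\phi$.
By the product rule, $\phi_t = e^{t}(u_t + u)$, $\phi_{\xi} = e^{t}u_{\xi}$.
Substituting into the PDE and dividing by $e^{t}$: $u_t + u + \frac{1}{2}u_{\xi} = u$.
The lower-order terms cancel, leaving the standard advection equation $u_t + \frac{1}{2}u_{\xi} = 0$.
Initial data for $u$: $u(\xi,0) = \phi(\xi,0) = e^{-2 \xi^2}$.
Solve for $u$:
  By method of characteristics (waves move right with speed 1/2):
  Along characteristics $\xi - \frac{1}{2}t =$ const, $u$ is constant, so $u(\xi,t) = f(\xi - \frac{1}{2}t)$ with $f = u( \cdot , 0)$.
Hence $u(\xi,t) = e^{-2 (-t/2 + \xi)^2}$.
Transform back: $\phi(\xi,t) = e^{t}u(\xi,t)$.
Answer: $\phi(\xi, t) = e^{t} e^{-2 (\xi - t/2)^2}$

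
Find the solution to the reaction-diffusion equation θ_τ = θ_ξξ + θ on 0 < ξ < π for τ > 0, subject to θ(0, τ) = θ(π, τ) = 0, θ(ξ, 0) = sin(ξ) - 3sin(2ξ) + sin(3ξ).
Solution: Substitute θ = exp(τ)u, i.e. u = exp(-τ)θ.
By the product rule, θ_τ = exp(τ)(u_τ + u), θ_ξξ = exp(τ)u_ξξ.
Substituting into the PDE and dividing by exp(τ): u_τ + u = u_ξξ + u.
The lower-order terms cancel, leaving the standard heat equation u_τ = u_ξξ.
Initial data for u: u(ξ,0) = θ(ξ,0) = sin(ξ) - 3sin(2ξ) + sin(3ξ). The boundary conditions carry over: u(0,τ) = u(π,τ) = 0.
Solve for u:
  Using separation of variables u = X(ξ)G(τ):
  Eigenfunctions: sin(nξ), n = 1, 2, 3, ...
  General solution: u(ξ, τ) = Σ c_n sin(nξ) exp(-n² τ)
  Matching u(ξ,0) = sin(ξ) - 3sin(2ξ) + sin(3ξ) term by term: c_1=1, c_2=-3, c_3=1.
Hence u(ξ,τ) = exp(-τ)sin(ξ) - 3exp(-4τ)sin(2ξ) + exp(-9τ)sin(3ξ).
Transform back: θ(ξ,τ) = exp(τ)u(ξ,τ).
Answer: θ(ξ, τ) = sin(ξ) - 3exp(-3τ)sin(2ξ) + exp(-8τ)sin(3ξ)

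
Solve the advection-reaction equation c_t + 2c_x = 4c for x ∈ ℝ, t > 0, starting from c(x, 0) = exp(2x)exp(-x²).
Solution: Substitute c = exp(2x)u, i.e. u = exp(-2x)c.
By the product rule, c_x = exp(2x)(u_x + 2u), c_t = exp(2x)u_t.
Substituting into the PDE and dividing by exp(2x): u_t + 2(u_x + 2u) = 4u.
The lower-order terms cancel, leaving the standard advection equation u_t + 2u_x = 0.
Initial data for u: u(x,0) = exp(-2x)c(x,0) = exp(-x²).
Solve for u:
  By method of characteristics (waves move right with speed 2):
  Along characteristics x - 2t = const, u is constant, so u(x,t) = f(x - 2t) with f = u(·, 0).
Hence u(x,t) = exp(-(-2t + x)²).
Transform back: c(x,t) = exp(2x)u(x,t).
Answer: c(x, t) = exp(2x)exp(-(-2t + x)²)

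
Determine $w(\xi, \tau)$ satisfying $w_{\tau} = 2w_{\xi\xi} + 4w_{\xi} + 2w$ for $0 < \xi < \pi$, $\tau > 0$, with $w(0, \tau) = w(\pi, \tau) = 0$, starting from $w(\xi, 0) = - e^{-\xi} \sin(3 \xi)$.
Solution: Substitute $w = e^{-\xi}u$.
Then $w_{\xi} = e^{-\xi}(u_{\xi} - u)$, $w_{\xi\xi} = e^{-\xi}(u_{\xi\xi} - 2u_{\xi} + u)$, $w_{\tau} = e^{-\xi}u_{\tau}$; substituting and dividing by $e^{-\xi}$, the lower-order terms cancel: $u_{\tau} = 2u_{\xi\xi}$ (standard heat equation).
Data for $u$: $u(\xi,0) = e^{\xi}w(\xi,0) = - \sin(3 \xi)$. The boundary conditions carry over: $u(0,\tau) = u(\pi,\tau) = 0$.
Separating variables: $u = \sum c_n e^{-2n^2\tau} \sin(n\xi)$. From $u(\xi,0) = - \sin(3 \xi)$: $c_3=-1$.
So $u(\xi,\tau) = - e^{-18 \tau} \sin(3 \xi)$, and $w(\xi,\tau) = e^{-\xi}u(\xi,\tau)$.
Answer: $w(\xi, \tau) = - e^{-18 \tau} e^{-\xi} \sin(3 \xi)$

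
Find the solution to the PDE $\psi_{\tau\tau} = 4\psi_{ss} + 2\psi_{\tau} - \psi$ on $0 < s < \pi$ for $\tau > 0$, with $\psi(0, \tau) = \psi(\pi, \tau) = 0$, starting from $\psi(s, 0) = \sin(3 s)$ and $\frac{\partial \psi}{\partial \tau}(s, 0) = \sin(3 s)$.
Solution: Substitute $\psi = e^{\tau}u$.
Then $\psi_{\tau} = e^{\tau}(u_{\tau} + u)$, $\psi_{\tau\tau} = e^{\tau}(u_{\tau\tau} + 2u_{\tau} + u)$, $\psi_{ss} = e^{\tau}u_{ss}$; substituting and dividing by $e^{\tau}$, the lower-order terms cancel: $u_{\tau\tau} = 4u_{ss}$ (standard wave equation).
Data for $u$: $u(s,0) = \psi(s,0) = \sin(3 s)$; $u_{\tau}(s,0) = \psi_{\tau}(s,0) - \psi(s,0) = 0$. The boundary conditions carry over: $u(0,\tau) = u(\pi,\tau) = 0$.
Separating variables: $u = \sum [A_n \cos(\omega_n \tau) + B_n \sin(\omega_n \tau)] \sin(ns)$, $\omega_n = 2n$. From ICs: $A_3=1$.
So $u(s,\tau) = \sin(3 s) \cos(6 \tau)$, and $\psi(s,\tau) = e^{\tau}u(s,\tau)$.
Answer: $\psi(s, \tau) = e^{\tau} \sin(3 s) \cos(6 \tau)$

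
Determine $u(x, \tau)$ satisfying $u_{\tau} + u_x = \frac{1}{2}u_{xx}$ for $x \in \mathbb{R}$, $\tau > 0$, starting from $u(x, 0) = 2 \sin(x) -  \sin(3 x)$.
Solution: Change to a moving frame: let $\eta = x - \tau$, $\sigma = \tau$ and write $u(x,\tau) = w(\eta,\sigma)$.
By the chain rule $u_{\tau} = w_{\sigma} - w_{\eta}$, $u_x = w_{\eta}$, $u_{xx} = w_{\eta\eta}$.
Then $u_{\tau} + u_x = w_{\sigma}$: the advection term cancels and the PDE becomes the heat equation $w_{\sigma} = \frac{1}{2}w_{\eta\eta}$ on $\eta \in \mathbb{R}$.
Initial data: $w(\eta,0) = u(\eta,0) = 2 \sin(\eta) - \sin(3 \eta)$.
On $\eta \in \mathbb{R}$ each mode satisfies $(\sin(n\eta))'' = -n^2 \sin(n\eta)$, so $e^{-n^2\sigma/2} \sin(n\eta)$ solves the heat equation; by superposition $w(\eta,\sigma) = \sum c_n e^{-n^2\sigma/2} \sin(n\eta)$.
Reading off the coefficients: $c_1=2, c_3=-1$, so $w(\eta,\sigma) = 2 e^{-\sigma/2} \sin(\eta) - e^{-9 \sigma/2} \sin(3 \eta)$.
Substituting back $\eta = x - \tau$, $\sigma = \tau$: $u(x,\tau) = w(x - \tau, \tau)$.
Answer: $u(x, \tau) = -2 e^{-\tau/2} \sin(\tau - x) + e^{-9 \tau/2} \sin(3 \tau - 3 x)$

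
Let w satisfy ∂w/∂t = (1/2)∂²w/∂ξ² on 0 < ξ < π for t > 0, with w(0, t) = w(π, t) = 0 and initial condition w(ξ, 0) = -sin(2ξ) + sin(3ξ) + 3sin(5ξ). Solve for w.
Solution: Separating variables: w = Σ c_n exp(-n²t/2) sin(nξ). From w(ξ,0) = -sin(2ξ) + sin(3ξ) + 3sin(5ξ): c_2=-1, c_3=1, c_5=3.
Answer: w(ξ, t) = -exp(-2t)sin(2ξ) + exp(-9t/2)sin(3ξ) + 3exp(-25t/2)sin(5ξ)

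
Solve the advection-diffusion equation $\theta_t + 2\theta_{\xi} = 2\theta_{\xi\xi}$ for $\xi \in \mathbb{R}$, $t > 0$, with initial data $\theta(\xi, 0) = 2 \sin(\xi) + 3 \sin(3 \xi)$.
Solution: Moving frame: $\eta = \xi - 2t$, $\sigma = t$, $\theta = u(\eta,\sigma)$, so $\theta_t = u_{\sigma} - 2u_{\eta}$ and $\theta_{\xi\xi} = u_{\eta\eta}$.
Hence $\theta_t + 2\theta_{\xi} = u_{\sigma}$ and the PDE becomes the heat equation $u_{\sigma} = 2u_{\eta\eta}$ on $\eta \in \mathbb{R}$.
Initial data: $u(\eta,0) = \theta(\eta,0) = 2 \sin(\eta) + 3 \sin(3 \eta)$. Each mode $\sin(n\eta)$ decays as $e^{-2n^2\sigma}$ on $\mathbb{R}$, so $u(\eta,\sigma) = \sum c_n e^{-2n^2\sigma} \sin(n\eta)$ with $c_1=2, c_3=3$: $u(\eta,\sigma) = 2 e^{-2 \sigma} \sin(\eta) + 3 e^{-18 \sigma} \sin(3 \eta)$.
Substituting back: $\theta(\xi,t) = u(\xi - 2t, t)$.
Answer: $\theta(\xi, t) = 2 e^{-2 t} \sin(\xi - 2 t) + 3 e^{-18 t} \sin(3 \xi - 6 t)$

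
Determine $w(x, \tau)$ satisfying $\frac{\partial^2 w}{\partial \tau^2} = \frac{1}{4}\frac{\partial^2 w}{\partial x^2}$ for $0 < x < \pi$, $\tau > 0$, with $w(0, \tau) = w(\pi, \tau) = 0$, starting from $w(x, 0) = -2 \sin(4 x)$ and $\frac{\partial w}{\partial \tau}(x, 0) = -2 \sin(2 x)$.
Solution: Separating variables: $w = \sum [A_n \cos(\omega_n \tau) + B_n \sin(\omega_n \tau)] \sin(nx)$, $\omega_n = n/2$. From ICs ($B_n$ = velocity coefficient / $\omega_n$): $A_4=-2, B_2=-2$.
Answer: $w(x, \tau) = -2 \sin(\tau) \sin(2 x) - 2 \sin(4 x) \cos(2 \tau)$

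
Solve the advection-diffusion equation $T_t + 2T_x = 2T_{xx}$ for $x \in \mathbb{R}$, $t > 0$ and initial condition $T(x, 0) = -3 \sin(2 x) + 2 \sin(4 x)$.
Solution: Moving frame: $\eta = x - 2t$, $\sigma = t$, $T = u(\eta,\sigma)$, so $T_t = u_{\sigma} - 2u_{\eta}$ and $T_{xx} = u_{\eta\eta}$.
Hence $T_t + 2T_x = u_{\sigma}$ and the PDE becomes the heat equation $u_{\sigma} = 2u_{\eta\eta}$ on $\eta \in \mathbb{R}$.
Initial data: $u(\eta,0) = T(\eta,0) = -3 \sin(2 \eta) + 2 \sin(4 \eta)$. Each mode $\sin(n\eta)$ decays as $e^{-2n^2\sigma}$ on $\mathbb{R}$, so $u(\eta,\sigma) = \sum c_n e^{-2n^2\sigma} \sin(n\eta)$ with $c_2=-3, c_4=2$: $u(\eta,\sigma) = -3 e^{-8 \sigma} \sin(2 \eta) + 2 e^{-32 \sigma} \sin(4 \eta)$.
Substituting back: $T(x,t) = u(x - 2t, t)$.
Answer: $T(x, t) = 3 e^{-8 t} \sin(4 t - 2 x) - 2 e^{-32 t} \sin(8 t - 4 x)$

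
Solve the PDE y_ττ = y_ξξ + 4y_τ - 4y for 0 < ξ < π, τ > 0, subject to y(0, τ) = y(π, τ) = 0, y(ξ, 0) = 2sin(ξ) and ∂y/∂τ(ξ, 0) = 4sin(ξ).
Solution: Substitute y = exp(2τ)u.
Then y_τ = exp(2τ)(u_τ + 2u), y_ττ = exp(2τ)(u_ττ + 4u_τ + 4u), y_ξξ = exp(2τ)u_ξξ; substituting and dividing by exp(2τ), the lower-order terms cancel: u_ττ = u_ξξ (standard wave equation).
Data for u: u(ξ,0) = y(ξ,0) = 2sin(ξ); u_τ(ξ,0) = y_τ(ξ,0) - 2y(ξ,0) = 0. The boundary conditions carry over: u(0,τ) = u(π,τ) = 0.
Separating variables: u = Σ [A_n cos(ω_n τ) + B_n sin(ω_n τ)] sin(nξ), ω_n = n. From ICs: A_1=2.
So u(ξ,τ) = 2sin(ξ)cos(τ), and y(ξ,τ) = exp(2τ)u(ξ,τ).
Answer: y(ξ, τ) = 2exp(2τ)sin(ξ)cos(τ)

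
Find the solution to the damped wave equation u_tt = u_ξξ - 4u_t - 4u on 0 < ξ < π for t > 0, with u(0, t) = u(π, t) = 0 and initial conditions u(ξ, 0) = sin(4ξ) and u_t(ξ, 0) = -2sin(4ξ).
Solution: Substitute u = exp(-2t)w.
Then u_t = exp(-2t)(w_t - 2w), u_tt = exp(-2t)(w_tt - 4w_t + 4w), u_ξξ = exp(-2t)w_ξξ; substituting and dividing by exp(-2t), the lower-order terms cancel: w_tt = w_ξξ (standard wave equation).
Data for w: w(ξ,0) = u(ξ,0) = sin(4ξ); w_t(ξ,0) = u_t(ξ,0) + 2u(ξ,0) = 0. The boundary conditions carry over: w(0,t) = w(π,t) = 0.
Separating variables: w = Σ [A_n cos(ω_n t) + B_n sin(ω_n t)] sin(nξ), ω_n = n. From ICs: A_4=1.
So w(ξ,t) = sin(4ξ)cos(4t), and u(ξ,t) = exp(-2t)w(ξ,t).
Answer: u(ξ, t) = exp(-2t)sin(4ξ)cos(4t)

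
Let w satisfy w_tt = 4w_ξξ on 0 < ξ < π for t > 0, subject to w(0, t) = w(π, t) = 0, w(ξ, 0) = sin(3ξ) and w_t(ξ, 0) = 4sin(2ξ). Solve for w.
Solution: Using separation of variables w = X(ξ)T(t):
Eigenfunctions: sin(nξ), n = 1, 2, 3, ...
General solution: w(ξ, t) = Σ [A_n cos(2n t) + B_n sin(2n t)] sin(nξ)
From w(ξ,0) = sin(3ξ): A_3=1. From w_t(ξ,0) = 4sin(2ξ), using w_t(ξ,0) = Σ ω_n B_n sin(nξ) with ω_n = 2n: B_2 = 4/4 = 1.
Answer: w(ξ, t) = sin(4t)sin(2ξ) + sin(3ξ)cos(6t)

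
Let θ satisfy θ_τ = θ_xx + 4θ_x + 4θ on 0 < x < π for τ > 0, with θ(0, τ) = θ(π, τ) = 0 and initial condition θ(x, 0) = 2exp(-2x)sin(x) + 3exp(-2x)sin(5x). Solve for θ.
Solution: Substitute θ = exp(-2x)u, i.e. u = exp(2x)θ.
By the product rule, θ_x = exp(-2x)(u_x - 2u), θ_xx = exp(-2x)(u_xx - 4u_x + 4u), θ_τ = exp(-2x)u_τ.
Substituting into the PDE and dividing by exp(-2x): u_τ = (u_xx - 4u_x + 4u) + 4(u_x - 2u) + 4u.
The lower-order terms cancel, leaving the standard heat equation u_τ = u_xx.
Initial data for u: u(x,0) = exp(2x)θ(x,0) = 2sin(x) + 3sin(5x). The boundary conditions carry over: u(0,τ) = u(π,τ) = 0.
Solve for u:
  Using separation of variables u = X(x)G(τ):
  Eigenfunctions: sin(nx), n = 1, 2, 3, ...
  General solution: u(x, τ) = Σ c_n sin(nx) exp(-n² τ)
  Matching u(x,0) = 2sin(x) + 3sin(5x) term by term: c_1=2, c_5=3.
Hence u(x,τ) = 2exp(-τ)sin(x) + 3exp(-25τ)sin(5x).
Transform back: θ(x,τ) = exp(-2x)u(x,τ).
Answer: θ(x, τ) = 2exp(-2x)exp(-τ)sin(x) + 3exp(-2x)exp(-25τ)sin(5x)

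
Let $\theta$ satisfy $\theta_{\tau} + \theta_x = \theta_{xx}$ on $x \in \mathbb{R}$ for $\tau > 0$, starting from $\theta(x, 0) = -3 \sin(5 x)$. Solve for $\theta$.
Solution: Change to a moving frame: let $\eta = x - \tau$, $\sigma = \tau$ and write $\theta(x,\tau) = u(\eta,\sigma)$.
By the chain rule $\theta_{\tau} = u_{\sigma} - u_{\eta}$, $\theta_x = u_{\eta}$, $\theta_{xx} = u_{\eta\eta}$.
Then $\theta_{\tau} + \theta_x = u_{\sigma}$: the advection term cancels and the PDE becomes the heat equation $u_{\sigma} = u_{\eta\eta}$ on $\eta \in \mathbb{R}$.
Initial data: $u(\eta,0) = \theta(\eta,0) = -3 \sin(5 \eta)$.
On $\eta \in \mathbb{R}$ each mode satisfies $(\sin(n\eta))'' = -n^2 \sin(n\eta)$, so $e^{-n^2\sigma} \sin(n\eta)$ solves the heat equation; by superposition $u(\eta,\sigma) = \sum c_n e^{-n^2\sigma} \sin(n\eta)$.
Reading off the coefficients: $c_5=-3$, so $u(\eta,\sigma) = -3 e^{-25 \sigma} \sin(5 \eta)$.
Substituting back $\eta = x - \tau$, $\sigma = \tau$: $\theta(x,\tau) = u(x - \tau, \tau)$.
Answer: $\theta(x, \tau) = 3 e^{-25 \tau} \sin(5 \tau - 5 x)$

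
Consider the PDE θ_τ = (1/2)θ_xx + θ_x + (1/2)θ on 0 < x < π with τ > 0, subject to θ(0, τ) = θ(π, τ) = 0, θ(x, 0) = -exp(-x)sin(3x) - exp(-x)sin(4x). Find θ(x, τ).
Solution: Substitute θ = exp(-x)u.
Then θ_x = exp(-x)(u_x - u), θ_xx = exp(-x)(u_xx - 2u_x + u), θ_τ = exp(-x)u_τ; substituting and dividing by exp(-x), the lower-order terms cancel: u_τ = (1/2)u_xx (standard heat equation).
Data for u: u(x,0) = exp(x)θ(x,0) = -sin(3x) - sin(4x). The boundary conditions carry over: u(0,τ) = u(π,τ) = 0.
Separating variables: u = Σ c_n exp(-n²τ/2) sin(nx). From u(x,0) = -sin(3x) - sin(4x): c_3=-1, c_4=-1.
So u(x,τ) = -exp(-8τ)sin(4x) - exp(-9τ/2)sin(3x), and θ(x,τ) = exp(-x)u(x,τ).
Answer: θ(x, τ) = -exp(-x)exp(-8τ)sin(4x) - exp(-x)exp(-9τ/2)sin(3x)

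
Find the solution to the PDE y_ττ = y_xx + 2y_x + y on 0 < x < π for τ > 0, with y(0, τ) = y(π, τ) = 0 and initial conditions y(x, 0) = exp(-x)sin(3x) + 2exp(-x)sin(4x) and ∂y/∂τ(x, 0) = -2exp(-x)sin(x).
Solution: Substitute y = exp(-x)u, i.e. u = exp(x)y.
By the product rule, y_x = exp(-x)(u_x - u), y_xx = exp(-x)(u_xx - 2u_x + u), y_ττ = exp(-x)u_ττ.
Substituting into the PDE and dividing by exp(-x): u_ττ = (u_xx - 2u_x + u) + 2(u_x - u) + u.
The lower-order terms cancel, leaving the standard wave equation u_ττ = u_xx.
Initial data for u: u(x,0) = exp(x)y(x,0) = sin(3x) + 2sin(4x); u_τ(x,0) = exp(x)y_τ(x,0) = -2sin(x). The boundary conditions carry over: u(0,τ) = u(π,τ) = 0.
Solve for u:
  Using separation of variables u = X(x)T(τ):
  Eigenfunctions: sin(nx), n = 1, 2, 3, ...
  General solution: u(x, τ) = Σ [A_n cos(n τ) + B_n sin(n τ)] sin(nx)
  From u(x,0) = sin(3x) + 2sin(4x): A_3=1, A_4=2. From u_τ(x,0) = -2sin(x), using u_τ(x,0) = Σ ω_n B_n sin(nx) with ω_n = n: B_1 = (-2)/1 = -2.
Hence u(x,τ) = -2sin(x)sin(τ) + sin(3x)cos(3τ) + 2sin(4x)cos(4τ).
Transform back: y(x,τ) = exp(-x)u(x,τ).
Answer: y(x, τ) = -2exp(-x)sin(x)sin(τ) + exp(-x)sin(3x)cos(3τ) + 2exp(-x)sin(4x)cos(4τ)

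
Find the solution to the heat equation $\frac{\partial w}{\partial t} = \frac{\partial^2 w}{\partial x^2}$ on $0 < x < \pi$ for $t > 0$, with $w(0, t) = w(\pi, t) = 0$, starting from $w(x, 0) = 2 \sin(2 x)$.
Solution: Using separation of variables $w = X(x)T(t)$:
Eigenfunctions: $\sin(nx)$, $n = 1, 2, 3, \ldots$
General solution: $w(x, t) = \sum c_n \sin(nx) e^{-n^2 t}$
Matching $w(x,0) = 2 \sin(2 x)$ term by term: $c_2=2$.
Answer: $w(x, t) = 2 e^{-4 t} \sin(2 x)$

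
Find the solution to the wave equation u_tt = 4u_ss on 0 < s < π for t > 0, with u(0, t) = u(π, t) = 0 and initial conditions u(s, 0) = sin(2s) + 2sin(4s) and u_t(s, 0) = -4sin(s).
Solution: Separating variables: u = Σ [A_n cos(ω_n t) + B_n sin(ω_n t)] sin(ns), ω_n = 2n. From ICs (B_n = velocity coefficient / ω_n): A_2=1, A_4=2, B_1=-2.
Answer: u(s, t) = -2sin(s)sin(2t) + sin(2s)cos(4t) + 2sin(4s)cos(8t)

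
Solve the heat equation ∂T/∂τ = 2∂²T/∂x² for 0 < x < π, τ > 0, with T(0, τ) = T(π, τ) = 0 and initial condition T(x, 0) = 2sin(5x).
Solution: Separating variables: T = Σ c_n exp(-2n²τ) sin(nx). From T(x,0) = 2sin(5x): c_5=2.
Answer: T(x, τ) = 2exp(-50τ)sin(5x)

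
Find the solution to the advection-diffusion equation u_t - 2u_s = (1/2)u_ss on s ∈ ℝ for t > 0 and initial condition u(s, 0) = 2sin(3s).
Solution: Change to a moving frame: let η = s + 2t, σ = t and write u(s,t) = w(η,σ).
By the chain rule u_t = w_σ + 2w_η, u_s = w_η, u_ss = w_ηη.
Then u_t - 2u_s = w_σ: the advection term cancels and the PDE becomes the heat equation w_σ = (1/2)w_ηη on η ∈ ℝ.
Initial data: w(η,0) = u(η,0) = 2sin(3η).
On η ∈ ℝ each mode satisfies (sin(nη))″ = -n² sin(nη), so exp(-n²σ/2) sin(nη) solves the heat equation; by superposition w(η,σ) = Σ c_n exp(-n²σ/2) sin(nη).
Reading off the coefficients: c_3=2, so w(η,σ) = 2exp(-9σ/2)sin(3η).
Substituting back η = s + 2t, σ = t: u(s,t) = w(s + 2t, t).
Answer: u(s, t) = 2exp(-9t/2)sin(3s + 6t)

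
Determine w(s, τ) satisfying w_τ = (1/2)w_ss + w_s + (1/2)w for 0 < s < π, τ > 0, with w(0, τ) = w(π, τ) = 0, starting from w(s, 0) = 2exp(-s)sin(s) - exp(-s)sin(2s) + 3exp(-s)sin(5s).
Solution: Substitute w = exp(-s)u.
Then w_s = exp(-s)(u_s - u), w_ss = exp(-s)(u_ss - 2u_s + u), w_τ = exp(-s)u_τ; substituting and dividing by exp(-s), the lower-order terms cancel: u_τ = (1/2)u_ss (standard heat equation).
Data for u: u(s,0) = exp(s)w(s,0) = 2sin(s) - sin(2s) + 3sin(5s). The boundary conditions carry over: u(0,τ) = u(π,τ) = 0.
Separating variables: u = Σ c_n exp(-n²τ/2) sin(ns). From u(s,0) = 2sin(s) - sin(2s) + 3sin(5s): c_1=2, c_2=-1, c_5=3.
So u(s,τ) = -exp(-2τ)sin(2s) + 2exp(-τ/2)sin(s) + 3exp(-25τ/2)sin(5s), and w(s,τ) = exp(-s)u(s,τ).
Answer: w(s, τ) = -exp(-s)exp(-2τ)sin(2s) + 2exp(-s)exp(-τ/2)sin(s) + 3exp(-s)exp(-25τ/2)sin(5s)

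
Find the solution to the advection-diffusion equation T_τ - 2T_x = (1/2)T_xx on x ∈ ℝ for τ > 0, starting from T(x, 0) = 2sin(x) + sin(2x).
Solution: Moving frame: η = x + 2τ, σ = τ, T = u(η,σ), so T_τ = u_σ + 2u_η and T_xx = u_ηη.
Hence T_τ - 2T_x = u_σ and the PDE becomes the heat equation u_σ = (1/2)u_ηη on η ∈ ℝ.
Initial data: u(η,0) = T(η,0) = 2sin(η) + sin(2η). Each mode sin(nη) decays as exp(-n²σ/2) on ℝ, so u(η,σ) = Σ c_n exp(-n²σ/2) sin(nη) with c_1=2, c_2=1: u(η,σ) = exp(-2σ)sin(2η) + 2exp(-σ/2)sin(η).
Substituting back: T(x,τ) = u(x + 2τ, τ).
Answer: T(x, τ) = exp(-2τ)sin(2x + 4τ) + 2exp(-τ/2)sin(x + 2τ)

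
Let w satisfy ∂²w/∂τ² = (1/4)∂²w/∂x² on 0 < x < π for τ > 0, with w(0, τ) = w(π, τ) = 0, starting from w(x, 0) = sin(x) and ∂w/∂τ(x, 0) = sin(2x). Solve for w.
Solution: Using separation of variables w = X(x)T(τ):
Eigenfunctions: sin(nx), n = 1, 2, 3, ...
General solution: w(x, τ) = Σ [A_n cos(n τ/2) + B_n sin(n τ/2)] sin(nx)
From w(x,0) = sin(x): A_1=1. From w_τ(x,0) = sin(2x), using w_τ(x,0) = Σ ω_n B_n sin(nx) with ω_n = n/2: B_2 = 1/1 = 1.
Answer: w(x, τ) = sin(x)cos(τ/2) + sin(2x)sin(τ)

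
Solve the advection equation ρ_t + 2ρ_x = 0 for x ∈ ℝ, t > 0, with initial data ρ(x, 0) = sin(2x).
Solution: By characteristics (dx/dt = 2), ρ(x,t) = f(x - 2t) with f = ρ(·, 0).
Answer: ρ(x, t) = -sin(4t - 2x)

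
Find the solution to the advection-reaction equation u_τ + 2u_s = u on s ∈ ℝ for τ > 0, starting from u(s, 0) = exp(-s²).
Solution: Substitute u = exp(τ)w, i.e. w = exp(-τ)u.
By the product rule, u_τ = exp(τ)(w_τ + w), u_s = exp(τ)w_s.
Substituting into the PDE and dividing by exp(τ): w_τ + w + 2w_s = w.
The lower-order terms cancel, leaving the standard advection equation w_τ + 2w_s = 0.
Initial data for w: w(s,0) = u(s,0) = exp(-s²).
Solve for w:
  By method of characteristics (waves move right with speed 2):
  Along characteristics s - 2τ = const, w is constant, so w(s,τ) = f(s - 2τ) with f = w(·, 0).
Hence w(s,τ) = exp(-(s - 2τ)²).
Transform back: u(s,τ) = exp(τ)w(s,τ).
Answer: u(s, τ) = exp(τ)exp(-(s - 2τ)²)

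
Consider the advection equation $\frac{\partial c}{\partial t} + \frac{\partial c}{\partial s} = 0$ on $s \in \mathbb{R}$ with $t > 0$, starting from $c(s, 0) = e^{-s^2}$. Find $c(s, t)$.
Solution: By method of characteristics (waves move right with speed 1):
Along characteristics $s - t =$ const, $c$ is constant, so $c(s,t) = f(s - t)$ with $f = c( \cdot , 0)$.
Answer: $c(s, t) = e^{-(s - t)^2}$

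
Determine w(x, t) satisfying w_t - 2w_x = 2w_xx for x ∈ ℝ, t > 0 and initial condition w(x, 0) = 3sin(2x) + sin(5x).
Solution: Change to a moving frame: let η = x + 2t, σ = t and write w(x,t) = u(η,σ).
By the chain rule w_t = u_σ + 2u_η, w_x = u_η, w_xx = u_ηη.
Then w_t - 2w_x = u_σ: the advection term cancels and the PDE becomes the heat equation u_σ = 2u_ηη on η ∈ ℝ.
Initial data: u(η,0) = w(η,0) = 3sin(2η) + sin(5η).
On η ∈ ℝ each mode satisfies (sin(nη))″ = -n² sin(nη), so exp(-2n²σ) sin(nη) solves the heat equation; by superposition u(η,σ) = Σ c_n exp(-2n²σ) sin(nη).
Reading off the coefficients: c_2=3, c_5=1, so u(η,σ) = 3exp(-8σ)sin(2η) + exp(-50σ)sin(5η).
Substituting back η = x + 2t, σ = t: w(x,t) = u(x + 2t, t).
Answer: w(x, t) = 3exp(-8t)sin(4t + 2x) + exp(-50t)sin(10t + 5x)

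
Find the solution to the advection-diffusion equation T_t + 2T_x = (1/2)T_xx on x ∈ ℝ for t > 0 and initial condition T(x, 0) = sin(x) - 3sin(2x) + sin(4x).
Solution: Moving frame: η = x - 2t, σ = t, T = u(η,σ), so T_t = u_σ - 2u_η and T_xx = u_ηη.
Hence T_t + 2T_x = u_σ and the PDE becomes the heat equation u_σ = (1/2)u_ηη on η ∈ ℝ.
Initial data: u(η,0) = T(η,0) = sin(η) - 3sin(2η) + sin(4η). Each mode sin(nη) decays as exp(-n²σ/2) on ℝ, so u(η,σ) = Σ c_n exp(-n²σ/2) sin(nη) with c_1=1, c_2=-3, c_4=1: u(η,σ) = -3exp(-2σ)sin(2η) + exp(-8σ)sin(4η) + exp(-σ/2)sin(η).
Substituting back: T(x,t) = u(x - 2t, t).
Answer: T(x, t) = 3exp(-2t)sin(4t - 2x) - exp(-8t)sin(8t - 4x) - exp(-t/2)sin(2t - x)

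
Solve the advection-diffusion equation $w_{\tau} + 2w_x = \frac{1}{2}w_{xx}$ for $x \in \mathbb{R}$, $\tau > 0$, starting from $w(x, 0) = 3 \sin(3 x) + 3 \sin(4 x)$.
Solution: Moving frame: $\eta = x - 2\tau$, $\sigma = \tau$, $w = u(\eta,\sigma)$, so $w_{\tau} = u_{\sigma} - 2u_{\eta}$ and $w_{xx} = u_{\eta\eta}$.
Hence $w_{\tau} + 2w_x = u_{\sigma}$ and the PDE becomes the heat equation $u_{\sigma} = \frac{1}{2}u_{\eta\eta}$ on $\eta \in \mathbb{R}$.
Initial data: $u(\eta,0) = w(\eta,0) = 3 \sin(3 \eta) + 3 \sin(4 \eta)$. Each mode $\sin(n\eta)$ decays as $e^{-n^2\sigma/2}$ on $\mathbb{R}$, so $u(\eta,\sigma) = \sum c_n e^{-n^2\sigma/2} \sin(n\eta)$ with $c_3=3, c_4=3$: $u(\eta,\sigma) = 3 e^{-8 \sigma} \sin(4 \eta) + 3 e^{-9 \sigma/2} \sin(3 \eta)$.
Substituting back: $w(x,\tau) = u(x - 2\tau, \tau)$.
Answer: $w(x, \tau) = -3 e^{-8 \tau} \sin(8 \tau - 4 x) - 3 e^{-9 \tau/2} \sin(6 \tau - 3 x)$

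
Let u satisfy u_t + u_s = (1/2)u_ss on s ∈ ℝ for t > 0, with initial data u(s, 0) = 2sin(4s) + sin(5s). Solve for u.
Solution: Moving frame: η = s - t, σ = t, u = w(η,σ), so u_t = w_σ - w_η and u_ss = w_ηη.
Hence u_t + u_s = w_σ and the PDE becomes the heat equation w_σ = (1/2)w_ηη on η ∈ ℝ.
Initial data: w(η,0) = u(η,0) = 2sin(4η) + sin(5η). Each mode sin(nη) decays as exp(-n²σ/2) on ℝ, so w(η,σ) = Σ c_n exp(-n²σ/2) sin(nη) with c_4=2, c_5=1: w(η,σ) = 2exp(-8σ)sin(4η) + exp(-25σ/2)sin(5η).
Substituting back: u(s,t) = w(s - t, t).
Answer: u(s, t) = 2exp(-8t)sin(4s - 4t) + exp(-25t/2)sin(5s - 5t)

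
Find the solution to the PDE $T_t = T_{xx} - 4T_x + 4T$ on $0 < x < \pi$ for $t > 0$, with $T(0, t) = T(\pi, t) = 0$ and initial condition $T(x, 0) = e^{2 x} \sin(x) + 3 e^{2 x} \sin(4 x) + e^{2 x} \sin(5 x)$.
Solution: Substitute $T = e^{2x}u$.
Then $T_x = e^{2x}(u_x + 2u)$, $T_{xx} = e^{2x}(u_{xx} + 4u_x + 4u)$, $T_t = e^{2x}u_t$; substituting and dividing by $e^{2x}$, the lower-order terms cancel: $u_t = u_{xx}$ (standard heat equation).
Data for $u$: $u(x,0) = e^{-2x}T(x,0) = \sin(x) + 3 \sin(4 x) + \sin(5 x)$. The boundary conditions carry over: $u(0,t) = u(\pi,t) = 0$.
Separating variables: $u = \sum c_n e^{-n^2t} \sin(nx)$. From $u(x,0) = \sin(x) + 3 \sin(4 x) + \sin(5 x)$: $c_1=1, c_4=3, c_5=1$.
So $u(x,t) = e^{-t} \sin(x) + 3 e^{-16 t} \sin(4 x) + e^{-25 t} \sin(5 x)$, and $T(x,t) = e^{2x}u(x,t)$.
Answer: $T(x, t) = e^{-t} e^{2 x} \sin(x) + 3 e^{-16 t} e^{2 x} \sin(4 x) + e^{-25 t} e^{2 x} \sin(5 x)$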